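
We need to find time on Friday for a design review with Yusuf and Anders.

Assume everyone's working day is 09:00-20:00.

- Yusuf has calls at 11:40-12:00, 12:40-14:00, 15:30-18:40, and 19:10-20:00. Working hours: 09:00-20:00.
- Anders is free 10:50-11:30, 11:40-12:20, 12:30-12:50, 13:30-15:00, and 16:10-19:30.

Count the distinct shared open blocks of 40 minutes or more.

2

Yusuf free within 09:00–20:00: 09:00–11:40, 12:00–12:40, 14:00–15:30, 18:40–19:10.
Yusuf ∩ Anders: 10:50–11:30, 12:00–12:20, 12:30–12:40, 14:00–15:00, 18:40–19:10.
Windows ≥ 40 min: 10:50–11:30, 14:00–15:00.
That's 2 windows.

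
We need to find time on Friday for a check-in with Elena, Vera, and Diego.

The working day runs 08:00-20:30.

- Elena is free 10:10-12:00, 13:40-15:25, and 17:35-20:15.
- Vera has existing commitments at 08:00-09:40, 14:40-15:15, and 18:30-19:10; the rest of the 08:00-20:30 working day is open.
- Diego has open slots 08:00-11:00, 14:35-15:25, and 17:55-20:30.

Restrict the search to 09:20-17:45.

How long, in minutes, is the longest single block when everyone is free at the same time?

Vera free within 08:00–20:30: 09:40–14:40, 15:15–18:30, 19:10–20:30.
Elena ∩ Vera: 10:10–12:00, 13:40–14:40, 15:15–15:25, 17:35–18:30, 19:10–20:15.
Elena ∩ Vera ∩ Diego: 10:10–11:00, 14:35–14:40, 15:15–15:25, 17:55–18:30, 19:10–20:15.
Restricted to 09:20–17:45: 10:10–11:00, 14:35–14:40, 15:15–15:25.
Common window lengths: 50, 5, 10 min; longest is 50.

50 minutes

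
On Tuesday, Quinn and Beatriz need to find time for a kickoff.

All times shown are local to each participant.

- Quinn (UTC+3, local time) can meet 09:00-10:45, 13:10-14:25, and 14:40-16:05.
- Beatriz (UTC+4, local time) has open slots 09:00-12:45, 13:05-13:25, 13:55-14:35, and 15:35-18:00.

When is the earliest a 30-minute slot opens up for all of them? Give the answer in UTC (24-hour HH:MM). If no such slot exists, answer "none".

06:00

Quinn → UTC: 06:00–07:45, 10:10–11:25, 11:40–13:05.
Beatriz → UTC: 05:00–08:45, 09:05–09:25, 09:55–10:35, 11:35–14:00.
Quinn ∩ Beatriz: 06:00–07:45, 10:10–10:35, 11:40–13:05.
Windows ≥ 30 min: 06:00–07:45, 11:40–13:05.
Earliest such window starts at 06:00.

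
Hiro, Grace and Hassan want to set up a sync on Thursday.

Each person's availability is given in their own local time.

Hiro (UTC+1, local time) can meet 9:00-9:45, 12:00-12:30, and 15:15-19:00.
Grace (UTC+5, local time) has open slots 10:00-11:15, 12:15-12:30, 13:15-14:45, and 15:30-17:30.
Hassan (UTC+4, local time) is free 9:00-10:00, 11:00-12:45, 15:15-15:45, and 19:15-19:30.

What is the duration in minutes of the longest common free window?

Hiro → UTC: 08:00–08:45, 11:00–11:30, 14:15–18:00.
Grace → UTC: 05:00–06:15, 07:15–07:30, 08:15–09:45, 10:30–12:30.
Hassan → UTC: 05:00–06:00, 07:00–08:45, 11:15–11:45, 15:15–15:30.
Hiro ∩ Grace: 08:15–08:45, 11:00–11:30.
Hiro ∩ Grace ∩ Hassan: 08:15–08:45, 11:15–11:30.
Common window lengths: 30, 15 min; longest is 30.

30 minutes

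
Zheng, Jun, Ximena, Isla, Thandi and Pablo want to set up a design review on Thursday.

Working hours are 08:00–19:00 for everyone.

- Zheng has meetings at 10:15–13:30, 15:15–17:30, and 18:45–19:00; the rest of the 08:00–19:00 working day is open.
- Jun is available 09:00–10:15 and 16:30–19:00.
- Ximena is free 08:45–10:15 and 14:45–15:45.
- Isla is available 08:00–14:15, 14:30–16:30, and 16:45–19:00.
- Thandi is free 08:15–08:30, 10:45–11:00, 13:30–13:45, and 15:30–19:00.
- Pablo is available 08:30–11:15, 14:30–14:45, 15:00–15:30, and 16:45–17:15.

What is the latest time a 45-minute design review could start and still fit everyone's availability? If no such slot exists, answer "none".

none

Zheng free within 08:00–19:00: 08:00–10:15, 13:30–15:15, 17:30–18:45.
Zheng ∩ Jun: 09:00–10:15, 17:30–18:45.
Zheng ∩ Jun ∩ Ximena: 09:00–10:15.
Zheng ∩ Jun ∩ Ximena ∩ Isla: 09:00–10:15.
Zheng ∩ Jun ∩ Ximena ∩ Isla ∩ Thandi: (none).
Zheng ∩ Jun ∩ Ximena ∩ Isla ∩ Thandi ∩ Pablo: (none).
Windows ≥ 45 min: (none).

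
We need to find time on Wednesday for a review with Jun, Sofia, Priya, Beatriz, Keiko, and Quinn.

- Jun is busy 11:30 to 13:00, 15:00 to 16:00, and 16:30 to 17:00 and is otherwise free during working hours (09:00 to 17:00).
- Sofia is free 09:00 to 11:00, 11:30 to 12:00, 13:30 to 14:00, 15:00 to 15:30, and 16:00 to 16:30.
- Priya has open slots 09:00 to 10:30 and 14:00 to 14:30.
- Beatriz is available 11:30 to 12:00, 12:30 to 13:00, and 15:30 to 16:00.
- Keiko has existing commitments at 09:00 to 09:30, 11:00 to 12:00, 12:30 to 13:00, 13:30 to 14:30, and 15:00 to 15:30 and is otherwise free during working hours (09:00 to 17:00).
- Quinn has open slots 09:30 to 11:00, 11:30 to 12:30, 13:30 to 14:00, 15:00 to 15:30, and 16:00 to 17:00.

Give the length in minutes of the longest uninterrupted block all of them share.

Jun free within 09:00–17:00: 09:00–11:30, 13:00–15:00, 16:00–16:30.
Keiko free within 09:00–17:00: 09:30–11:00, 12:00–12:30, 13:00–13:30, 14:30–15:00, 15:30–17:00.
Jun ∩ Sofia: 09:00–11:00, 13:30–14:00, 16:00–16:30.
Jun ∩ Sofia ∩ Priya: 09:00–10:30.
Jun ∩ Sofia ∩ Priya ∩ Beatriz: (none).
Jun ∩ Sofia ∩ Priya ∩ Beatriz ∩ Keiko: (none).
Jun ∩ Sofia ∩ Priya ∩ Beatriz ∩ Keiko ∩ Quinn: (none).
No common window.

0 minutes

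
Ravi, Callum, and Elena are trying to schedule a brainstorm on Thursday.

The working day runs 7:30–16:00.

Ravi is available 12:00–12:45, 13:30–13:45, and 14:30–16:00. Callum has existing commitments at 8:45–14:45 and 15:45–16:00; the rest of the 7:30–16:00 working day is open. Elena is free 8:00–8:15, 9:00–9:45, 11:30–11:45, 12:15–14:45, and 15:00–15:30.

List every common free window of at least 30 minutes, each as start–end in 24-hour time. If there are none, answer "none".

15:00–15:30

Callum free within 07:30–16:00: 07:30–08:45, 14:45–15:45.
Ravi ∩ Callum: 14:45–15:45.
Ravi ∩ Callum ∩ Elena: 15:00–15:30.
Windows ≥ 30 min: 15:00–15:30.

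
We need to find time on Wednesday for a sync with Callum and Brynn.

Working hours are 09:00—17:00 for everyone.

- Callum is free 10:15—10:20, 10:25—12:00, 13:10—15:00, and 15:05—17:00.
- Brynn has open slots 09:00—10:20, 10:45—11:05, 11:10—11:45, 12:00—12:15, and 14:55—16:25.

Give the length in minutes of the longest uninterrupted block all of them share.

Callum ∩ Brynn: 10:15–10:20, 10:45–11:05, 11:10–11:45, 14:55–15:00, 15:05–16:25.
Common window lengths: 5, 20, 35, 5, 80 min; longest is 80.

80 minutes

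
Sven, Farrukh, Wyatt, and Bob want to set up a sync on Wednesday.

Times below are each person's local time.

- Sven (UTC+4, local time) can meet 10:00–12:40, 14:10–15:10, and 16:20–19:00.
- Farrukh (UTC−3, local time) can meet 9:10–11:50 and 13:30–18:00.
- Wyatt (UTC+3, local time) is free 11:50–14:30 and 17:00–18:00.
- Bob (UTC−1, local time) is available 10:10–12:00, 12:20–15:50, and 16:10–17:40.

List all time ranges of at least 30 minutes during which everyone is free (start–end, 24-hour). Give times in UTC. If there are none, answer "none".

14:00–14:50

Sven → UTC: 06:00–08:40, 10:10–11:10, 12:20–15:00.
Farrukh → UTC: 12:10–14:50, 16:30–21:00.
Wyatt → UTC: 08:50–11:30, 14:00–15:00.
Bob → UTC: 11:10–13:00, 13:20–16:50, 17:10–18:40.
Sven ∩ Farrukh: 12:20–14:50.
Sven ∩ Farrukh ∩ Wyatt: 14:00–14:50.
Sven ∩ Farrukh ∩ Wyatt ∩ Bob: 14:00–14:50.
Windows ≥ 30 min: 14:00–14:50.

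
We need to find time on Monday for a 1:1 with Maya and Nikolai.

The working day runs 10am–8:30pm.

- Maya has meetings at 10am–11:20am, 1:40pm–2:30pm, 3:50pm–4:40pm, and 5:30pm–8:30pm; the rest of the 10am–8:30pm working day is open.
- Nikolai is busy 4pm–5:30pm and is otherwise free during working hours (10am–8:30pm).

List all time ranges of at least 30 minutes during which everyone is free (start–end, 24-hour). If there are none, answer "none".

11:20–13:40, 14:30–15:50

Maya free within 10:00–20:30: 11:20–13:40, 14:30–15:50, 16:40–17:30.
Nikolai free within 10:00–20:30: 10:00–16:00, 17:30–20:30.
Maya ∩ Nikolai: 11:20–13:40, 14:30–15:50.
Windows ≥ 30 min: 11:20–13:40, 14:30–15:50.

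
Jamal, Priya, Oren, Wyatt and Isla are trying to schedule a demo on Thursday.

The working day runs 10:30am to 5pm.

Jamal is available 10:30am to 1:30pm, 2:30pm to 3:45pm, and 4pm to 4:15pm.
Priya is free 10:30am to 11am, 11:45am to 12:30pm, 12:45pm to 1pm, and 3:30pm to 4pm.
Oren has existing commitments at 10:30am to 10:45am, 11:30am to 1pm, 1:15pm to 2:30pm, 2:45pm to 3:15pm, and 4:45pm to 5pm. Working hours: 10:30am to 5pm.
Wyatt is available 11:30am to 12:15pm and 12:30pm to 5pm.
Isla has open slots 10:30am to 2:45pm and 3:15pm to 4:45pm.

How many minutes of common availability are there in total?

Oren free within 10:30–17:00: 10:45–11:30, 13:00–13:15, 14:30–14:45, 15:15–16:45.
Jamal ∩ Priya: 10:30–11:00, 11:45–12:30, 12:45–13:00, 15:30–15:45.
Jamal ∩ Priya ∩ Oren: 10:45–11:00, 15:30–15:45.
Jamal ∩ Priya ∩ Oren ∩ Wyatt: 15:30–15:45.
Jamal ∩ Priya ∩ Oren ∩ Wyatt ∩ Isla: 15:30–15:45.
Total common minutes: 15.

15 minutes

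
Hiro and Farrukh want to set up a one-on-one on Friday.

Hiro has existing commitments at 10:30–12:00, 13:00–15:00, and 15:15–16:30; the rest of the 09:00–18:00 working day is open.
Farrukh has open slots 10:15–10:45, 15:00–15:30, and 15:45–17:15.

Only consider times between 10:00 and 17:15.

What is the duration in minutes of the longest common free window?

45 minutes

Hiro free within 09:00–18:00: 09:00–10:30, 12:00–13:00, 15:00–15:15, 16:30–18:00.
Hiro ∩ Farrukh: 10:15–10:30, 15:00–15:15, 16:30–17:15.
Restricted to 10:00–17:15: 10:15–10:30, 15:00–15:15, 16:30–17:15.
Common window lengths: 15, 15, 45 min; longest is 45.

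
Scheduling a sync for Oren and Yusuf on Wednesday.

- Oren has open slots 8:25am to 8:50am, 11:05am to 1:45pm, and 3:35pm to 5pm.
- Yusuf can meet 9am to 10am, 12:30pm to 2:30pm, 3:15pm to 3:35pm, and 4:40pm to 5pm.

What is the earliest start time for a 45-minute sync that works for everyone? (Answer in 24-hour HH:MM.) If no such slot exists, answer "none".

Oren ∩ Yusuf: 12:30–13:45, 16:40–17:00.
Windows ≥ 45 min: 12:30–13:45.
Earliest such window starts at 12:30.

12:30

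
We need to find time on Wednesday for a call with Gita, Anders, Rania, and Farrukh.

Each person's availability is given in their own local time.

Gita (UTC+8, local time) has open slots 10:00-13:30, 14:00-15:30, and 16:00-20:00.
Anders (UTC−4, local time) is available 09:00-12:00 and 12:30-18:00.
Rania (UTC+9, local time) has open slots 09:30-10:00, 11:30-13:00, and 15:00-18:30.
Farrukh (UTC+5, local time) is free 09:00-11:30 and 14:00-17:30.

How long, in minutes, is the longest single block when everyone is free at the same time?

0 minutes

Gita → UTC: 02:00–05:30, 06:00–07:30, 08:00–12:00.
Anders → UTC: 13:00–16:00, 16:30–22:00.
Rania → UTC: 00:30–01:00, 02:30–04:00, 06:00–09:30.
Farrukh → UTC: 04:00–06:30, 09:00–12:30.
Gita ∩ Anders: (none).
Gita ∩ Anders ∩ Rania: (none).
Gita ∩ Anders ∩ Rania ∩ Farrukh: (none).
No common window.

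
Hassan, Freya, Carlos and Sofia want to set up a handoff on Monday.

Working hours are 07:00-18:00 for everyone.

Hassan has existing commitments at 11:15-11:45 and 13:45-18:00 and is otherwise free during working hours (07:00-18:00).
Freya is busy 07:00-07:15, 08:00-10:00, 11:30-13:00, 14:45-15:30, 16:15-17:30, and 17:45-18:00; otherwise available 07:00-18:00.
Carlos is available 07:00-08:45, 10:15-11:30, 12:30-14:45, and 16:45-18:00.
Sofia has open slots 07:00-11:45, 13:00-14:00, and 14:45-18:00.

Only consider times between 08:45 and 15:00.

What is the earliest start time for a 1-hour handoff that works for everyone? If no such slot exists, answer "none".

10:15

Hassan free within 07:00–18:00: 07:00–11:15, 11:45–13:45.
Freya free within 07:00–18:00: 07:15–08:00, 10:00–11:30, 13:00–14:45, 15:30–16:15, 17:30–17:45.
Hassan ∩ Freya: 07:15–08:00, 10:00–11:15, 13:00–13:45.
Hassan ∩ Freya ∩ Carlos: 07:15–08:00, 10:15–11:15, 13:00–13:45.
Hassan ∩ Freya ∩ Carlos ∩ Sofia: 07:15–08:00, 10:15–11:15, 13:00–13:45.
Restricted to 08:45–15:00: 10:15–11:15, 13:00–13:45.
Windows ≥ 60 min: 10:15–11:15.
Earliest such window starts at 10:15.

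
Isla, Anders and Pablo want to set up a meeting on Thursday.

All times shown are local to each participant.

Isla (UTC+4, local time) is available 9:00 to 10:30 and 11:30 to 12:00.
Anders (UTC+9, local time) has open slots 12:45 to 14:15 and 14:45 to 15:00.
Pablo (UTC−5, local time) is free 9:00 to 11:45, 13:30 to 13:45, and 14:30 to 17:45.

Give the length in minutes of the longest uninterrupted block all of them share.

0 minutes

Isla → UTC: 05:00–06:30, 07:30–08:00.
Anders → UTC: 03:45–05:15, 05:45–06:00.
Pablo → UTC: 14:00–16:45, 18:30–18:45, 19:30–22:45.
Isla ∩ Anders: 05:00–05:15, 05:45–06:00.
Isla ∩ Anders ∩ Pablo: (none).
No common window.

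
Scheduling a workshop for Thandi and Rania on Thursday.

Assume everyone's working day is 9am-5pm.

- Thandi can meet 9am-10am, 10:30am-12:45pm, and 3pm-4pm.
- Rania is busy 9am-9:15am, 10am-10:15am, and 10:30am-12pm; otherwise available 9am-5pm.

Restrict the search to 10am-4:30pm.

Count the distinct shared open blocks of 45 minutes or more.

2

Rania free within 09:00–17:00: 09:15–10:00, 10:15–10:30, 12:00–17:00.
Thandi ∩ Rania: 09:15–10:00, 12:00–12:45, 15:00–16:00.
Restricted to 10:00–16:30: 12:00–12:45, 15:00–16:00.
Windows ≥ 45 min: 12:00–12:45, 15:00–16:00.
That's 2 windows.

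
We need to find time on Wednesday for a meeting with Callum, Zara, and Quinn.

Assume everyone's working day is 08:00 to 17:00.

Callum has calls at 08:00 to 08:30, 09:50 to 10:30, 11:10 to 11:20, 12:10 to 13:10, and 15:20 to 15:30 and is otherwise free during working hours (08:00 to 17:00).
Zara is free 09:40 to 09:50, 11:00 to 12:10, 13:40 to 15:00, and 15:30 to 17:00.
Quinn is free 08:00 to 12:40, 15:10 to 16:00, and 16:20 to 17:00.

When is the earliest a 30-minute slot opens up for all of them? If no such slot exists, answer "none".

11:20

Callum free within 08:00–17:00: 08:30–09:50, 10:30–11:10, 11:20–12:10, 13:10–15:20, 15:30–17:00.
Callum ∩ Zara: 09:40–09:50, 11:00–11:10, 11:20–12:10, 13:40–15:00, 15:30–17:00.
Callum ∩ Zara ∩ Quinn: 09:40–09:50, 11:00–11:10, 11:20–12:10, 15:30–16:00, 16:20–17:00.
Windows ≥ 30 min: 11:20–12:10, 15:30–16:00, 16:20–17:00.
Earliest such window starts at 11:20.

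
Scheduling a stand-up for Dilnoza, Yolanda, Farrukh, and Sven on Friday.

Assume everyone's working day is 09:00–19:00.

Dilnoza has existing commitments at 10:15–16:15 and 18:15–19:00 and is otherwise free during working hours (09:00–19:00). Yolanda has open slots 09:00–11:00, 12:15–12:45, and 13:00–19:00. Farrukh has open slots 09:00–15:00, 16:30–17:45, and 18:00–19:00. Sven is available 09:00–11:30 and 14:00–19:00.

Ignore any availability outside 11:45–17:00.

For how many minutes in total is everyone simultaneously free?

30 minutes

Dilnoza free within 09:00–19:00: 09:00–10:15, 16:15–18:15.
Dilnoza ∩ Yolanda: 09:00–10:15, 16:15–18:15.
Dilnoza ∩ Yolanda ∩ Farrukh: 09:00–10:15, 16:30–17:45, 18:00–18:15.
Dilnoza ∩ Yolanda ∩ Farrukh ∩ Sven: 09:00–10:15, 16:30–17:45, 18:00–18:15.
Restricted to 11:45–17:00: 16:30–17:00.
Total common minutes: 30.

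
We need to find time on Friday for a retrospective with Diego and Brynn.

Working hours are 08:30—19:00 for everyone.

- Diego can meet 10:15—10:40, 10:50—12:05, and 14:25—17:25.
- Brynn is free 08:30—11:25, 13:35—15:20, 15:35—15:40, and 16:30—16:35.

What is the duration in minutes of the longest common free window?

55 minutes

Diego ∩ Brynn: 10:15–10:40, 10:50–11:25, 14:25–15:20, 15:35–15:40, 16:30–16:35.
Common window lengths: 25, 35, 55, 5, 5 min; longest is 55.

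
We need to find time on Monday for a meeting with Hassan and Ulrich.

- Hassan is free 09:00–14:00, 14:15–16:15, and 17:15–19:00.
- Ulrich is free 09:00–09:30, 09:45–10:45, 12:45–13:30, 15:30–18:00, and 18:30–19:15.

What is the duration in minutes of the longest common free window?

60 minutes

Hassan ∩ Ulrich: 09:00–09:30, 09:45–10:45, 12:45–13:30, 15:30–16:15, 17:15–18:00, 18:30–19:00.
Common window lengths: 30, 60, 45, 45, 45, 30 min; longest is 60.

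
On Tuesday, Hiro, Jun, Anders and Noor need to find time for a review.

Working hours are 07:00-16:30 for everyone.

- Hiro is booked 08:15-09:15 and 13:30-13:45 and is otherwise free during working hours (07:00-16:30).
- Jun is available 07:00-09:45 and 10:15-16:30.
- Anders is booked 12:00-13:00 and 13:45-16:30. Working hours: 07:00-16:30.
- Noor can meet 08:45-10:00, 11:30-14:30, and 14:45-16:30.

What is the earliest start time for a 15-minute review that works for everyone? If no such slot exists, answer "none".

Hiro free within 07:00–16:30: 07:00–08:15, 09:15–13:30, 13:45–16:30.
Anders free within 07:00–16:30: 07:00–12:00, 13:00–13:45.
Hiro ∩ Jun: 07:00–08:15, 09:15–09:45, 10:15–13:30, 13:45–16:30.
Hiro ∩ Jun ∩ Anders: 07:00–08:15, 09:15–09:45, 10:15–12:00, 13:00–13:30.
Hiro ∩ Jun ∩ Anders ∩ Noor: 09:15–09:45, 11:30–12:00, 13:00–13:30.
Windows ≥ 15 min: 09:15–09:45, 11:30–12:00, 13:00–13:30.
Earliest such window starts at 09:15.

09:15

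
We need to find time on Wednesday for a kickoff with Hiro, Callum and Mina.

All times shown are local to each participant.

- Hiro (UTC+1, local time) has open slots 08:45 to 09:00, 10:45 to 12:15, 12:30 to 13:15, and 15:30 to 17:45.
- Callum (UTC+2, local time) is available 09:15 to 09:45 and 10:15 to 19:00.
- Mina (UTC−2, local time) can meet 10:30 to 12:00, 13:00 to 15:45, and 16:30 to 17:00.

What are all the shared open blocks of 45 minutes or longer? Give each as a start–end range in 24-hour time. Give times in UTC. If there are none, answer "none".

Hiro → UTC: 07:45–08:00, 09:45–11:15, 11:30–12:15, 14:30–16:45.
Callum → UTC: 07:15–07:45, 08:15–17:00.
Mina → UTC: 12:30–14:00, 15:00–17:45, 18:30–19:00.
Hiro ∩ Callum: 09:45–11:15, 11:30–12:15, 14:30–16:45.
Hiro ∩ Callum ∩ Mina: 15:00–16:45.
Windows ≥ 45 min: 15:00–16:45.

15:00–16:45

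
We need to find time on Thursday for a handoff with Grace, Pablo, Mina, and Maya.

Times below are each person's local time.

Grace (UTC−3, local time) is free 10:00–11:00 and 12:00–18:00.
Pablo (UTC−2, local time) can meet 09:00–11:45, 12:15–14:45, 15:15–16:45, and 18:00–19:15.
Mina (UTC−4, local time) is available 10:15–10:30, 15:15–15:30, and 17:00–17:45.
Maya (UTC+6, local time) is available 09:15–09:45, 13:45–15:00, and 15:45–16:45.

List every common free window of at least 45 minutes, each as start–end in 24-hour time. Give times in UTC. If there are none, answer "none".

none

Grace → UTC: 13:00–14:00, 15:00–21:00.
Pablo → UTC: 11:00–13:45, 14:15–16:45, 17:15–18:45, 20:00–21:15.
Mina → UTC: 14:15–14:30, 19:15–19:30, 21:00–21:45.
Maya → UTC: 03:15–03:45, 07:45–09:00, 09:45–10:45.
Grace ∩ Pablo: 13:00–13:45, 15:00–16:45, 17:15–18:45, 20:00–21:00.
Grace ∩ Pablo ∩ Mina: (none).
Grace ∩ Pablo ∩ Mina ∩ Maya: (none).
Windows ≥ 45 min: (none).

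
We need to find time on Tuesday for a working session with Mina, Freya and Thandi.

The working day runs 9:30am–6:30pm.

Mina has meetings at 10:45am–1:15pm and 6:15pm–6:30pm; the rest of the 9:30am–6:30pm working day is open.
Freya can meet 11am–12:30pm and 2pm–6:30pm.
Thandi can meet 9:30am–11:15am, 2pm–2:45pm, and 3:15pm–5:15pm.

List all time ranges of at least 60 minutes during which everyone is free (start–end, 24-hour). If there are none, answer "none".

Mina free within 09:30–18:30: 09:30–10:45, 13:15–18:15.
Mina ∩ Freya: 14:00–18:15.
Mina ∩ Freya ∩ Thandi: 14:00–14:45, 15:15–17:15.
Windows ≥ 60 min: 15:15–17:15.

15:15–17:15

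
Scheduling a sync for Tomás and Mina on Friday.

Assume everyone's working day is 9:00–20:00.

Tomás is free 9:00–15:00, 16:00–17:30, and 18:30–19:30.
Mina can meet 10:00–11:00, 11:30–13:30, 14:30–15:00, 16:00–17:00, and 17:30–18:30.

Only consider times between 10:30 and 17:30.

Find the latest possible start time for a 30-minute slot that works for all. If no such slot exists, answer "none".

16:30

Tomás ∩ Mina: 10:00–11:00, 11:30–13:30, 14:30–15:00, 16:00–17:00.
Restricted to 10:30–17:30: 10:30–11:00, 11:30–13:30, 14:30–15:00, 16:00–17:00.
Windows ≥ 30 min: 10:30–11:00, 11:30–13:30, 14:30–15:00, 16:00–17:00.
Latest start in the last window 16:00–17:00 is 17:00 − 30 min = 16:30.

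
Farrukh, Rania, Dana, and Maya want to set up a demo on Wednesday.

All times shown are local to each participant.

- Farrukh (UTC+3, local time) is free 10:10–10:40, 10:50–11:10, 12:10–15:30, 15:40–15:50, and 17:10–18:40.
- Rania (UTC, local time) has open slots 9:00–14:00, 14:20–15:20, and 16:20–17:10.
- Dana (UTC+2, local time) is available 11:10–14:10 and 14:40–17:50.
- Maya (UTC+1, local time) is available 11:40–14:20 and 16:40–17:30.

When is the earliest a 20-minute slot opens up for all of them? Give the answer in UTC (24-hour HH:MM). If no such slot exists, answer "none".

10:40

Farrukh → UTC: 07:10–07:40, 07:50–08:10, 09:10–12:30, 12:40–12:50, 14:10–15:40.
Rania → UTC: 09:00–14:00, 14:20–15:20, 16:20–17:10.
Dana → UTC: 09:10–12:10, 12:40–15:50.
Maya → UTC: 10:40–13:20, 15:40–16:30.
Farrukh ∩ Rania: 09:10–12:30, 12:40–12:50, 14:20–15:20.
Farrukh ∩ Rania ∩ Dana: 09:10–12:10, 12:40–12:50, 14:20–15:20.
Farrukh ∩ Rania ∩ Dana ∩ Maya: 10:40–12:10, 12:40–12:50.
Windows ≥ 20 min: 10:40–12:10.
Earliest such window starts at 10:40.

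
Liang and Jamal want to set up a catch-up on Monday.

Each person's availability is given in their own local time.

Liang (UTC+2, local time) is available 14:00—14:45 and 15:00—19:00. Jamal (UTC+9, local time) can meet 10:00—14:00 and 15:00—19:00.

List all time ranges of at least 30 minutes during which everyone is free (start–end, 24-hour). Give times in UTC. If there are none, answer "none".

Liang → UTC: 12:00–12:45, 13:00–17:00.
Jamal → UTC: 01:00–05:00, 06:00–10:00.
Liang ∩ Jamal: (none).
Windows ≥ 30 min: (none).

none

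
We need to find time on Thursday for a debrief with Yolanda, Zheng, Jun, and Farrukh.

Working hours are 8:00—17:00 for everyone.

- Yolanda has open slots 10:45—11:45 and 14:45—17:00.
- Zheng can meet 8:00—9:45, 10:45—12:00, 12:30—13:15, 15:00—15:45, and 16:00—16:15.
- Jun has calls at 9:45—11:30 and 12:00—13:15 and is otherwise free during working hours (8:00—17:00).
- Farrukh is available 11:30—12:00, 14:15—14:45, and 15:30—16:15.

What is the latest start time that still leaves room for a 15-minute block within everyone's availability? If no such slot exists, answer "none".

Jun free within 08:00–17:00: 08:00–09:45, 11:30–12:00, 13:15–17:00.
Yolanda ∩ Zheng: 10:45–11:45, 15:00–15:45, 16:00–16:15.
Yolanda ∩ Zheng ∩ Jun: 11:30–11:45, 15:00–15:45, 16:00–16:15.
Yolanda ∩ Zheng ∩ Jun ∩ Farrukh: 11:30–11:45, 15:30–15:45, 16:00–16:15.
Windows ≥ 15 min: 11:30–11:45, 15:30–15:45, 16:00–16:15.
Latest start in the last window 16:00–16:15 is 16:15 − 15 min = 16:00.

16:00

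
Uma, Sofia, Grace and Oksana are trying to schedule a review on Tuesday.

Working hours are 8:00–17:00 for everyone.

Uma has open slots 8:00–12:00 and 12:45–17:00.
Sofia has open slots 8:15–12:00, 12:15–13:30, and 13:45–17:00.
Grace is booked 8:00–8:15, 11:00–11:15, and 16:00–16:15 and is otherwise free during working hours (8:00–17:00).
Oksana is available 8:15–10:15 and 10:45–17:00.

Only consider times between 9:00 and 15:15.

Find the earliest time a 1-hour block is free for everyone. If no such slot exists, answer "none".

09:00

Grace free within 08:00–17:00: 08:15–11:00, 11:15–16:00, 16:15–17:00.
Uma ∩ Sofia: 08:15–12:00, 12:45–13:30, 13:45–17:00.
Uma ∩ Sofia ∩ Grace: 08:15–11:00, 11:15–12:00, 12:45–13:30, 13:45–16:00, 16:15–17:00.
Uma ∩ Sofia ∩ Grace ∩ Oksana: 08:15–10:15, 10:45–11:00, 11:15–12:00, 12:45–13:30, 13:45–16:00, 16:15–17:00.
Restricted to 09:00–15:15: 09:00–10:15, 10:45–11:00, 11:15–12:00, 12:45–13:30, 13:45–15:15.
Windows ≥ 60 min: 09:00–10:15, 13:45–15:15.
Earliest such window starts at 09:00.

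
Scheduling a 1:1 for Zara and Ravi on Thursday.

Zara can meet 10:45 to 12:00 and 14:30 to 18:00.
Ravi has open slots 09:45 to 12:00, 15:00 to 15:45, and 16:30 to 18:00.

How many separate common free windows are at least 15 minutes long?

3

Zara ∩ Ravi: 10:45–12:00, 15:00–15:45, 16:30–18:00.
Windows ≥ 15 min: 10:45–12:00, 15:00–15:45, 16:30–18:00.
That's 3 windows.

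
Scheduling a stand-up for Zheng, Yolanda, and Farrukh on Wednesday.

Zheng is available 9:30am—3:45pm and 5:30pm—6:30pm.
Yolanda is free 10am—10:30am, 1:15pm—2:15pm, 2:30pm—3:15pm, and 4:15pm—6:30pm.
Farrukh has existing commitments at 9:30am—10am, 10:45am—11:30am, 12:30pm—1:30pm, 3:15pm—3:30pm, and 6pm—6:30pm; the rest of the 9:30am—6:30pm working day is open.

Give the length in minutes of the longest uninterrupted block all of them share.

Farrukh free within 09:30–18:30: 10:00–10:45, 11:30–12:30, 13:30–15:15, 15:30–18:00.
Zheng ∩ Yolanda: 10:00–10:30, 13:15–14:15, 14:30–15:15, 17:30–18:30.
Zheng ∩ Yolanda ∩ Farrukh: 10:00–10:30, 13:30–14:15, 14:30–15:15, 17:30–18:00.
Common window lengths: 30, 45, 45, 30 min; longest is 45.

45 minutes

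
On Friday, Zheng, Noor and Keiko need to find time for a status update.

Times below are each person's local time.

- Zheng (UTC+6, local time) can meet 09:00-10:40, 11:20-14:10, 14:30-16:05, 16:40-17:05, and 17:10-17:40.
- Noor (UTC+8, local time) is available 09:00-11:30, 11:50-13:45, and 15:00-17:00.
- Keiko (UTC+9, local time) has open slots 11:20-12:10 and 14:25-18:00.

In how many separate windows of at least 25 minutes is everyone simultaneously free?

Zheng → UTC: 03:00–04:40, 05:20–08:10, 08:30–10:05, 10:40–11:05, 11:10–11:40.
Noor → UTC: 01:00–03:30, 03:50–05:45, 07:00–09:00.
Keiko → UTC: 02:20–03:10, 05:25–09:00.
Zheng ∩ Noor: 03:00–03:30, 03:50–04:40, 05:20–05:45, 07:00–08:10, 08:30–09:00.
Zheng ∩ Noor ∩ Keiko: 03:00–03:10, 05:25–05:45, 07:00–08:10, 08:30–09:00.
Windows ≥ 25 min: 07:00–08:10, 08:30–09:00.
That's 2 windows.

2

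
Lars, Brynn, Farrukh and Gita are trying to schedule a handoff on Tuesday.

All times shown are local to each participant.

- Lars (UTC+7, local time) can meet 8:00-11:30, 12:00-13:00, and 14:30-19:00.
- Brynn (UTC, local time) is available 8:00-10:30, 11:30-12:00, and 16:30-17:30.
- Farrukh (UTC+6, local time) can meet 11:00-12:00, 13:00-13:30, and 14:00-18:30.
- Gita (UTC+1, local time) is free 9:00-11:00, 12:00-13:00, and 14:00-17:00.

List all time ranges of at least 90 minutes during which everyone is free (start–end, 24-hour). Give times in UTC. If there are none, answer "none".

08:00–10:00

Lars → UTC: 01:00–04:30, 05:00–06:00, 07:30–12:00.
Brynn → UTC: 08:00–10:30, 11:30–12:00, 16:30–17:30.
Farrukh → UTC: 05:00–06:00, 07:00–07:30, 08:00–12:30.
Gita → UTC: 08:00–10:00, 11:00–12:00, 13:00–16:00.
Lars ∩ Brynn: 08:00–10:30, 11:30–12:00.
Lars ∩ Brynn ∩ Farrukh: 08:00–10:30, 11:30–12:00.
Lars ∩ Brynn ∩ Farrukh ∩ Gita: 08:00–10:00, 11:30–12:00.
Windows ≥ 90 min: 08:00–10:00.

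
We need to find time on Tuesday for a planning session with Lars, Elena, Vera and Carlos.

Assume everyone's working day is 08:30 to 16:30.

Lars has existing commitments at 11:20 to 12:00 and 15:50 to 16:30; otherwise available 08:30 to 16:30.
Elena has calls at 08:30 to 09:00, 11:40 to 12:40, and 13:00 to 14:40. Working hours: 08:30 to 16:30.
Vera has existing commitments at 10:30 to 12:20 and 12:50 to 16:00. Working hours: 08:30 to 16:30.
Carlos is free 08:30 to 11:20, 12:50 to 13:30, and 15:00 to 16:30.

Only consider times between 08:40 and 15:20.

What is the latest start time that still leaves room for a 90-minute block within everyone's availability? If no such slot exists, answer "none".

09:00

Lars free within 08:30–16:30: 08:30–11:20, 12:00–15:50.
Elena free within 08:30–16:30: 09:00–11:40, 12:40–13:00, 14:40–16:30.
Vera free within 08:30–16:30: 08:30–10:30, 12:20–12:50, 16:00–16:30.
Lars ∩ Elena: 09:00–11:20, 12:40–13:00, 14:40–15:50.
Lars ∩ Elena ∩ Vera: 09:00–10:30, 12:40–12:50.
Lars ∩ Elena ∩ Vera ∩ Carlos: 09:00–10:30.
Restricted to 08:40–15:20: 09:00–10:30.
Windows ≥ 90 min: 09:00–10:30.
Latest start in the last window 09:00–10:30 is 10:30 − 90 min = 09:00.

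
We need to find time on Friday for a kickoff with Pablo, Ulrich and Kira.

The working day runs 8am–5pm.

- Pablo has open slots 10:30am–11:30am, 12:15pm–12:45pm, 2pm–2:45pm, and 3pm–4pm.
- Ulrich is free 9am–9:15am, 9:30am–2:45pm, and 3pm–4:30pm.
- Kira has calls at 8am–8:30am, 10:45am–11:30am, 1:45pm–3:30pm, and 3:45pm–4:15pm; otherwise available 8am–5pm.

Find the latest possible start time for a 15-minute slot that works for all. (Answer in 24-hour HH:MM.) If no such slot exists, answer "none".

Kira free within 08:00–17:00: 08:30–10:45, 11:30–13:45, 15:30–15:45, 16:15–17:00.
Pablo ∩ Ulrich: 10:30–11:30, 12:15–12:45, 14:00–14:45, 15:00–16:00.
Pablo ∩ Ulrich ∩ Kira: 10:30–10:45, 12:15–12:45, 15:30–15:45.
Windows ≥ 15 min: 10:30–10:45, 12:15–12:45, 15:30–15:45.
Latest start in the last window 15:30–15:45 is 15:45 − 15 min = 15:30.

15:30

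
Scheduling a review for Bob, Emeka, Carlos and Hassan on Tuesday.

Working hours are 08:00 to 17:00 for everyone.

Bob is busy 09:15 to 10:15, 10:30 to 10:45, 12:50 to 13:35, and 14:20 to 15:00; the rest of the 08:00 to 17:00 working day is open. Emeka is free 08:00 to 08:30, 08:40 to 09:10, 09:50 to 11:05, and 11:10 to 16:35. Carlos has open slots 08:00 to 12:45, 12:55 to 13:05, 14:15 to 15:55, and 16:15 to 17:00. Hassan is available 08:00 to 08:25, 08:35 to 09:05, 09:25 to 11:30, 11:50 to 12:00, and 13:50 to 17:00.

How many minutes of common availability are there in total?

195 minutes

Bob free within 08:00–17:00: 08:00–09:15, 10:15–10:30, 10:45–12:50, 13:35–14:20, 15:00–17:00.
Bob ∩ Emeka: 08:00–08:30, 08:40–09:10, 10:15–10:30, 10:45–11:05, 11:10–12:50, 13:35–14:20, 15:00–16:35.
Bob ∩ Emeka ∩ Carlos: 08:00–08:30, 08:40–09:10, 10:15–10:30, 10:45–11:05, 11:10–12:45, 14:15–14:20, 15:00–15:55, 16:15–16:35.
Bob ∩ Emeka ∩ Carlos ∩ Hassan: 08:00–08:25, 08:40–09:05, 10:15–10:30, 10:45–11:05, 11:10–11:30, 11:50–12:00, 14:15–14:20, 15:00–15:55, 16:15–16:35.
Total common minutes: 25 + 25 + 15 + 20 + 20 + 10 + 5 + 55 + 20 = 195.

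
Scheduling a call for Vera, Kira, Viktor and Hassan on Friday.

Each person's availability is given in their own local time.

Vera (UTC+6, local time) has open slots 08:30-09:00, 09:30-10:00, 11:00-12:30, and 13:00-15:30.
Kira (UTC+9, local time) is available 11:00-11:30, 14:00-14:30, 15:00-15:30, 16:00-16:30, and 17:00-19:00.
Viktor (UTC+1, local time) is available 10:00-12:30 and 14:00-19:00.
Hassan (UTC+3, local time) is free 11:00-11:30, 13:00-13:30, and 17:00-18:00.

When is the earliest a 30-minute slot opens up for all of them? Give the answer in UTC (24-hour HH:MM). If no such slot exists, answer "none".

Vera → UTC: 02:30–03:00, 03:30–04:00, 05:00–06:30, 07:00–09:30.
Kira → UTC: 02:00–02:30, 05:00–05:30, 06:00–06:30, 07:00–07:30, 08:00–10:00.
Viktor → UTC: 09:00–11:30, 13:00–18:00.
Hassan → UTC: 08:00–08:30, 10:00–10:30, 14:00–15:00.
Vera ∩ Kira: 05:00–05:30, 06:00–06:30, 07:00–07:30, 08:00–09:30.
Vera ∩ Kira ∩ Viktor: 09:00–09:30.
Vera ∩ Kira ∩ Viktor ∩ Hassan: (none).
Windows ≥ 30 min: (none).

none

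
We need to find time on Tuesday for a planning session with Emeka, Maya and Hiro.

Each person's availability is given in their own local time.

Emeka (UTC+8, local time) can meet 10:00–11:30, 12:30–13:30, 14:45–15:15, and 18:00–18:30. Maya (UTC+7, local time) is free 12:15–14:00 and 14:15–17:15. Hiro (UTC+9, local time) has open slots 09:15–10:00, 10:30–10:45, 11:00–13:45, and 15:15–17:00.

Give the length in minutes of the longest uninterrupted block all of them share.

15 minutes

Emeka → UTC: 02:00–03:30, 04:30–05:30, 06:45–07:15, 10:00–10:30.
Maya → UTC: 05:15–07:00, 07:15–10:15.
Hiro → UTC: 00:15–01:00, 01:30–01:45, 02:00–04:45, 06:15–08:00.
Emeka ∩ Maya: 05:15–05:30, 06:45–07:00, 10:00–10:15.
Emeka ∩ Maya ∩ Hiro: 06:45–07:00.
Single common window of 15 minutes.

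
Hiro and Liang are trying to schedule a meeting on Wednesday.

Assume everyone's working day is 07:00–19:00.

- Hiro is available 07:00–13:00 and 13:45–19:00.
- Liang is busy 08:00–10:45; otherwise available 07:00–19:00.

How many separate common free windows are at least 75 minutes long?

2

Liang free within 07:00–19:00: 07:00–08:00, 10:45–19:00.
Hiro ∩ Liang: 07:00–08:00, 10:45–13:00, 13:45–19:00.
Windows ≥ 75 min: 10:45–13:00, 13:45–19:00.
That's 2 windows.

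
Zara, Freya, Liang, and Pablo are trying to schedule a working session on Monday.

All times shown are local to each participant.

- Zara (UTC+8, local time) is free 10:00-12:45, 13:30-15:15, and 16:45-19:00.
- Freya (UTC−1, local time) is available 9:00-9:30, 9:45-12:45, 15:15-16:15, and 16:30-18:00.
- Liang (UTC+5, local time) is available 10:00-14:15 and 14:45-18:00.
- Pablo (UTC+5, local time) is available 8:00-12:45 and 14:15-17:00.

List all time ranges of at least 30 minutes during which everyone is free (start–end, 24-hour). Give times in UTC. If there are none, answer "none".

10:00–10:30

Zara → UTC: 02:00–04:45, 05:30–07:15, 08:45–11:00.
Freya → UTC: 10:00–10:30, 10:45–13:45, 16:15–17:15, 17:30–19:00.
Liang → UTC: 05:00–09:15, 09:45–13:00.
Pablo → UTC: 03:00–07:45, 09:15–12:00.
Zara ∩ Freya: 10:00–10:30, 10:45–11:00.
Zara ∩ Freya ∩ Liang: 10:00–10:30, 10:45–11:00.
Zara ∩ Freya ∩ Liang ∩ Pablo: 10:00–10:30, 10:45–11:00.
Windows ≥ 30 min: 10:00–10:30.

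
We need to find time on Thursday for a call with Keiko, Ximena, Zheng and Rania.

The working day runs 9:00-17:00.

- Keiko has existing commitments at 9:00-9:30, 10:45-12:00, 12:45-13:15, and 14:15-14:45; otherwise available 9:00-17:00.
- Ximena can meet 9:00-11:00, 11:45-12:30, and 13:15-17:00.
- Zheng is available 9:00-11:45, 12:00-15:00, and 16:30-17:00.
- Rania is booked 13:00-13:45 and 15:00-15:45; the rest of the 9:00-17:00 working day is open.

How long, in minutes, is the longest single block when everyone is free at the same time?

75 minutes

Keiko free within 09:00–17:00: 09:30–10:45, 12:00–12:45, 13:15–14:15, 14:45–17:00.
Rania free within 09:00–17:00: 09:00–13:00, 13:45–15:00, 15:45–17:00.
Keiko ∩ Ximena: 09:30–10:45, 12:00–12:30, 13:15–14:15, 14:45–17:00.
Keiko ∩ Ximena ∩ Zheng: 09:30–10:45, 12:00–12:30, 13:15–14:15, 14:45–15:00, 16:30–17:00.
Keiko ∩ Ximena ∩ Zheng ∩ Rania: 09:30–10:45, 12:00–12:30, 13:45–14:15, 14:45–15:00, 16:30–17:00.
Common window lengths: 75, 30, 30, 15, 30 min; longest is 75.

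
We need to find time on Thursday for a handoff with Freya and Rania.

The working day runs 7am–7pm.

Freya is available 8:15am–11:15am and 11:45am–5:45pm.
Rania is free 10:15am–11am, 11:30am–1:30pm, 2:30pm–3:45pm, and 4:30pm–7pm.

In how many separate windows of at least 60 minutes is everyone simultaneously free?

Freya ∩ Rania: 10:15–11:00, 11:45–13:30, 14:30–15:45, 16:30–17:45.
Windows ≥ 60 min: 11:45–13:30, 14:30–15:45, 16:30–17:45.
That's 3 windows.

3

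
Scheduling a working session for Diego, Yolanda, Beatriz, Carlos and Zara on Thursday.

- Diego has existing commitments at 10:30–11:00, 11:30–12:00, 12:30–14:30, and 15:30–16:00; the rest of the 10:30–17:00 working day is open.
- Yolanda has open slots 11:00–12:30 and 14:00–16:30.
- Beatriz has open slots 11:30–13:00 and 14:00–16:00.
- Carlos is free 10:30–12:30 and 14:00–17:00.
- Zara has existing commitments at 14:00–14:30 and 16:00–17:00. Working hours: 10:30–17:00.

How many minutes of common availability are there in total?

Diego free within 10:30–17:00: 11:00–11:30, 12:00–12:30, 14:30–15:30, 16:00–17:00.
Zara free within 10:30–17:00: 10:30–14:00, 14:30–16:00.
Diego ∩ Yolanda: 11:00–11:30, 12:00–12:30, 14:30–15:30, 16:00–16:30.
Diego ∩ Yolanda ∩ Beatriz: 12:00–12:30, 14:30–15:30.
Diego ∩ Yolanda ∩ Beatriz ∩ Carlos: 12:00–12:30, 14:30–15:30.
Diego ∩ Yolanda ∩ Beatriz ∩ Carlos ∩ Zara: 12:00–12:30, 14:30–15:30.
Total common minutes: 30 + 60 = 90.

90 minutes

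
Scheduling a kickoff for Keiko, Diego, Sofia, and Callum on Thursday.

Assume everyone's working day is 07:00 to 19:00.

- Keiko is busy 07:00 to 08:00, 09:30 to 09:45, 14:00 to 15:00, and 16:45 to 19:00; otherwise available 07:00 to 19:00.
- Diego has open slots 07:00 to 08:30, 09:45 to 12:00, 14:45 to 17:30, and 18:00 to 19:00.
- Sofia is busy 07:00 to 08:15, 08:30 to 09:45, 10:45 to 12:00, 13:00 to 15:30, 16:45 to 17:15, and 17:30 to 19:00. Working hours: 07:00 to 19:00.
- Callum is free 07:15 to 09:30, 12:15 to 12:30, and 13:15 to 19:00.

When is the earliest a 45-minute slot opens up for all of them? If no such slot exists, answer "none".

Keiko free within 07:00–19:00: 08:00–09:30, 09:45–14:00, 15:00–16:45.
Sofia free within 07:00–19:00: 08:15–08:30, 09:45–10:45, 12:00–13:00, 15:30–16:45, 17:15–17:30.
Keiko ∩ Diego: 08:00–08:30, 09:45–12:00, 15:00–16:45.
Keiko ∩ Diego ∩ Sofia: 08:15–08:30, 09:45–10:45, 15:30–16:45.
Keiko ∩ Diego ∩ Sofia ∩ Callum: 08:15–08:30, 15:30–16:45.
Windows ≥ 45 min: 15:30–16:45.
Earliest such window starts at 15:30.

15:30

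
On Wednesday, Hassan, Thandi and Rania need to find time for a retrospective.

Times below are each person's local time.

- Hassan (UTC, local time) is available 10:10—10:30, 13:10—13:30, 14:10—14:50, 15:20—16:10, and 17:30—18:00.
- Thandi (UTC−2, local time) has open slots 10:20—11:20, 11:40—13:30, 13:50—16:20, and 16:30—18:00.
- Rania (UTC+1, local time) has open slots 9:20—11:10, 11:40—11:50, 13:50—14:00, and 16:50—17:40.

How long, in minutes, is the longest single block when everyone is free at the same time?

20 minutes

Hassan → UTC: 10:10–10:30, 13:10–13:30, 14:10–14:50, 15:20–16:10, 17:30–18:00.
Thandi → UTC: 12:20–13:20, 13:40–15:30, 15:50–18:20, 18:30–20:00.
Rania → UTC: 08:20–10:10, 10:40–10:50, 12:50–13:00, 15:50–16:40.
Hassan ∩ Thandi: 13:10–13:20, 14:10–14:50, 15:20–15:30, 15:50–16:10, 17:30–18:00.
Hassan ∩ Thandi ∩ Rania: 15:50–16:10.
Single common window of 20 minutes.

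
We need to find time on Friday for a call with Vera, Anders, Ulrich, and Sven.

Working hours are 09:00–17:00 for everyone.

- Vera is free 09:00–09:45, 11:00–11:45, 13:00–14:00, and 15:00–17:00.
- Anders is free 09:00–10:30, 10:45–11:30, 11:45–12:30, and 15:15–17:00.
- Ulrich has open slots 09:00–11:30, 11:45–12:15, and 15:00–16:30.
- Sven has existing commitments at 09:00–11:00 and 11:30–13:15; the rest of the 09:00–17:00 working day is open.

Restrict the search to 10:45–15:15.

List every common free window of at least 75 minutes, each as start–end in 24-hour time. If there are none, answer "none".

none

Sven free within 09:00–17:00: 11:00–11:30, 13:15–17:00.
Vera ∩ Anders: 09:00–09:45, 11:00–11:30, 15:15–17:00.
Vera ∩ Anders ∩ Ulrich: 09:00–09:45, 11:00–11:30, 15:15–16:30.
Vera ∩ Anders ∩ Ulrich ∩ Sven: 11:00–11:30, 15:15–16:30.
Restricted to 10:45–15:15: 11:00–11:30.
Windows ≥ 75 min: (none).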